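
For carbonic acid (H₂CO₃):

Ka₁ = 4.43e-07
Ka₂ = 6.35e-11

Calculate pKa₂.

pKa₂ = -log(Ka₂) = -log(6.35e-11) = 10.20.

pK_{a2} = 10.20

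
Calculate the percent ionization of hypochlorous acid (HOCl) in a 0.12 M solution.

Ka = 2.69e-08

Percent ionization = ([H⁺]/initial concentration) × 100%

Using Ka equilibrium: x² + Ka×x - Ka×C = 0. Solving: [H⁺] = 5.6802e-05. Percent = (5.6802e-05/0.12) × 100

Percent ionization = 0.0473%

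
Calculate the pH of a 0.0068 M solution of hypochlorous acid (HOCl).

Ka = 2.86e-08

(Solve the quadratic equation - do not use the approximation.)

x² + Ka×x - Ka×C = 0. Using quadratic formula: [H⁺] = 1.3931e-05

pH = 4.86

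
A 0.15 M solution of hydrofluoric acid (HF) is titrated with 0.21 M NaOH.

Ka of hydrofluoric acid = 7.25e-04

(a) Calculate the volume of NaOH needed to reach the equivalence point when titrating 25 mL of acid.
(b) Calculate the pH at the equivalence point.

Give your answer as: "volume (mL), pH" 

moles acid = 0.15 × 25/1000 = 0.00375 mol; V_base = moles/0.21 × 1000 = 17.9 mL. At equivalence only the conjugate base is present: [A⁻] = 0.00375/0.043 = 8.7500e-02 M. Kb = Kw/Ka = 1.38e-11; [OH⁻] = √(Kb × [A⁻]) = 1.0986e-06; pOH = 5.96; pH = 14 - pOH = 8.04.

V = 17.9 mL, pH = 8.04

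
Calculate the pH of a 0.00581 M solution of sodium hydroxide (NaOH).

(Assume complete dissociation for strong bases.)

[OH⁻] = 0.00581 M for strong base. pOH = -log[OH⁻] = 2.24, pH = 14 - pOH

pH = 11.76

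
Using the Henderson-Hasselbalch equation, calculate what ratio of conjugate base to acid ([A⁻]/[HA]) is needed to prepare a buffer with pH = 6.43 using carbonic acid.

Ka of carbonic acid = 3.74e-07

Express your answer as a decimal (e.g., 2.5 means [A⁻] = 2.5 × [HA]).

pKa = -log(3.74e-07) = 6.4271. pH = pKa + log([A⁻]/[HA]), so log([A⁻]/[HA]) = pH − pKa = 6.43 − 6.4271 = 0.0029. [A⁻]/[HA] = 10^(0.0029) = 1.01

[A⁻]/[HA] = 1.01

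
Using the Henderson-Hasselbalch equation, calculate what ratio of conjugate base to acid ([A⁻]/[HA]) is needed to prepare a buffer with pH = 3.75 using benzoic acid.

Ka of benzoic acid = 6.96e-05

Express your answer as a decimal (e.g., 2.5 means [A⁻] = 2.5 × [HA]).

pKa = -log(6.96e-05) = 4.1574. pH = pKa + log([A⁻]/[HA]), so log([A⁻]/[HA]) = pH − pKa = 3.75 − 4.1574 = -0.4074. [A⁻]/[HA] = 10^(-0.4074) = 0.391

[A⁻]/[HA] = 0.391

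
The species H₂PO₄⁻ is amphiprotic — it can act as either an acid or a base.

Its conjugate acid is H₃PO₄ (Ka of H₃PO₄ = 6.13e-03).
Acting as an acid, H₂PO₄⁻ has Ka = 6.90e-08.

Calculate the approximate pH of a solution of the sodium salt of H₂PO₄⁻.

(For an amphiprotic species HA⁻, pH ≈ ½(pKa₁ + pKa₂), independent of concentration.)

pKa₁ = -log(6.13e-03) = 2.21; pKa₂ = -log(6.90e-08) = 7.16. For an amphiprotic species, pH ≈ ½(pKa₁ + pKa₂) = ½(2.21 + 7.16) = 4.69.

pH = 4.69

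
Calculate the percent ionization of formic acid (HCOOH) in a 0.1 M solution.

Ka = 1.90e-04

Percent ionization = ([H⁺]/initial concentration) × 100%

Using Ka equilibrium: x² + Ka×x - Ka×C = 0. Solving: [H⁺] = 4.2649e-03. Percent = (4.2649e-03/0.1) × 100

Percent ionization = 4.26%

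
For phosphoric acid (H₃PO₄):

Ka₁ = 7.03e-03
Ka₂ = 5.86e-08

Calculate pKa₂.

pKa₂ = -log(Ka₂) = -log(5.86e-08) = 7.23.

pK_{a2} = 7.23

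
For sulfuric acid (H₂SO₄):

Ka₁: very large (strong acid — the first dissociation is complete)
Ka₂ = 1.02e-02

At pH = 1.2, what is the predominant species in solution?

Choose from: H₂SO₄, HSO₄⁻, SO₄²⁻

The first dissociation is complete, so H₂SO₄ itself is never the predominant species in water; pKa₂ = -log(1.02e-02) = 1.99. For a polyprotic acid the predominant species crosses at each pKa: below pKa_n the protonated form dominates, above it the deprotonated form does. At pH = 1.2, the predominant species is HSO₄⁻.

HSO₄⁻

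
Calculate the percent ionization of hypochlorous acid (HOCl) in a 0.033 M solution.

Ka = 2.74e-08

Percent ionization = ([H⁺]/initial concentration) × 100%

Using Ka equilibrium: x² + Ka×x - Ka×C = 0. Solving: [H⁺] = 3.0056e-05. Percent = (3.0056e-05/0.033) × 100

Percent ionization = 0.0911%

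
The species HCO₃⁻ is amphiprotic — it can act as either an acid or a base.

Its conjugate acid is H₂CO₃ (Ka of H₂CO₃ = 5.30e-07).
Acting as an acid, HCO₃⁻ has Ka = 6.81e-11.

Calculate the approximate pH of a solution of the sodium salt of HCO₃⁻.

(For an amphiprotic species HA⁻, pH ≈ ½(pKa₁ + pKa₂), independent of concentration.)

pKa₁ = -log(5.30e-07) = 6.28; pKa₂ = -log(6.81e-11) = 10.17. For an amphiprotic species, pH ≈ ½(pKa₁ + pKa₂) = ½(6.28 + 10.17) = 8.22.

pH = 8.22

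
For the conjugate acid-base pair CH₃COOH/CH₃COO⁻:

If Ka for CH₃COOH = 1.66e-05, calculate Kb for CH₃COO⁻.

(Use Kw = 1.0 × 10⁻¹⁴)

For a conjugate pair Ka × Kb = Kw, so Kb = Kw/Ka = 1.0 × 10⁻¹⁴ / 1.66e-05 = 6.02e-10.

K_b = 6.02e-10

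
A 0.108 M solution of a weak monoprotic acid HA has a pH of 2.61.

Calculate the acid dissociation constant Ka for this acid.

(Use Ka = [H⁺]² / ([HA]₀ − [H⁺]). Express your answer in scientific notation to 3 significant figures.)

[H⁺] = 10^(−pH) = 10^(−2.61) = 2.455e-03 M. For HA ⇌ H⁺ + A⁻, Ka = [H⁺][A⁻]/[HA] = [H⁺]² / ([HA]₀ − [H⁺]) = (2.455e-03)² / (0.108 − 2.455e-03) = 5.71e-05.

K_a = 5.71e-05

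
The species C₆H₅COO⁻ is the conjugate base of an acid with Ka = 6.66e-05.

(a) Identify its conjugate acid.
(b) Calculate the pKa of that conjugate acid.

(a) The conjugate acid is formed by adding one H⁺ to C₆H₅COO⁻, giving C₆H₅COOH. (b) pKa = -log(Ka) = -log(6.66e-05) = 4.18.

Conjugate acid: C₆H₅COOH; pK_a = 4.18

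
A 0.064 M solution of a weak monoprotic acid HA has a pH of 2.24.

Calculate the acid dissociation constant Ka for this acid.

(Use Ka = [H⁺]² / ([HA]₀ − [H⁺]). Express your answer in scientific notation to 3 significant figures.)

[H⁺] = 10^(−pH) = 10^(−2.24) = 5.754e-03 M. For HA ⇌ H⁺ + A⁻, Ka = [H⁺][A⁻]/[HA] = [H⁺]² / ([HA]₀ − [H⁺]) = (5.754e-03)² / (0.064 − 5.754e-03) = 5.69e-04.

K_a = 5.69e-04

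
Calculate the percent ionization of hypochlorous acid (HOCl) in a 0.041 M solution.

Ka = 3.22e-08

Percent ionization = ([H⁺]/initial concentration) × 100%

Using Ka equilibrium: x² + Ka×x - Ka×C = 0. Solving: [H⁺] = 3.6318e-05. Percent = (3.6318e-05/0.041) × 100

Percent ionization = 0.0886%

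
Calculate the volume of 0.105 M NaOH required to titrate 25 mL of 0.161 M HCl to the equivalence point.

At equivalence: moles acid = moles base. moles HCl = 0.161 × 25/1000 = 0.004025 mol. V_base = moles / 0.105 × 1000 = 38.3 mL.

V_{base} = 38.3 mL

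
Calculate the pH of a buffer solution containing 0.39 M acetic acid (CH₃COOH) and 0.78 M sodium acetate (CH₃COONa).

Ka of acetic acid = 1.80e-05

pKa = -log(1.80e-05) = 4.74. pH = pKa + log([A⁻]/[HA]) = 4.74 + log(0.78/0.39)

pH = 5.05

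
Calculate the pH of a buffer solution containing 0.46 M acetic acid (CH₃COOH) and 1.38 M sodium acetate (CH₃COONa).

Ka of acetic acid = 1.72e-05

pKa = -log(1.72e-05) = 4.76. pH = pKa + log([A⁻]/[HA]) = 4.76 + log(1.38/0.46)

pH = 5.24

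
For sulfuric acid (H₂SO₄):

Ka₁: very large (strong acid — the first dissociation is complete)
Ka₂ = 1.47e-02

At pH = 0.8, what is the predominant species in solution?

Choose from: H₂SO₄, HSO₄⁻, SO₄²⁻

The first dissociation is complete, so H₂SO₄ itself is never the predominant species in water; pKa₂ = -log(1.47e-02) = 1.83. For a polyprotic acid the predominant species crosses at each pKa: below pKa_n the protonated form dominates, above it the deprotonated form does. At pH = 0.8, the predominant species is HSO₄⁻.

HSO₄⁻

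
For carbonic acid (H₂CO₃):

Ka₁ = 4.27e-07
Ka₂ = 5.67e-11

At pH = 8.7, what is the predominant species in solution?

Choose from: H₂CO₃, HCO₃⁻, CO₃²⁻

pKa₁ = 6.37, pKa₂ = 10.25. For a polyprotic acid the predominant species crosses at each pKa: below pKa_n the protonated form dominates, above it the deprotonated form does. At pH = 8.7, the predominant species is HCO₃⁻.

HCO₃⁻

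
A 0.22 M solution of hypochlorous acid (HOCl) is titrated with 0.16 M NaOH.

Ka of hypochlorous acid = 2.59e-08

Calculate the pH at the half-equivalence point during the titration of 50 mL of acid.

At half-equivalence [HA] = [A⁻], so Henderson-Hasselbalch gives pH = pKa = -log(2.59e-08) = 7.59.

pH = pKa = 7.59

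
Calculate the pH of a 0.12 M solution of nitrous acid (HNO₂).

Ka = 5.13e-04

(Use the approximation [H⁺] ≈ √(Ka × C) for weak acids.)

[H⁺] = √(Ka × C) = √(5.13e-04 × 0.12) = 7.8460e-03. pH = -log(7.8460e-03)

pH = 2.11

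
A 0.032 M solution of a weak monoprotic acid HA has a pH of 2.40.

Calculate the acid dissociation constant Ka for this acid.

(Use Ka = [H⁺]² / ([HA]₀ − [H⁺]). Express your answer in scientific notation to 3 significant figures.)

[H⁺] = 10^(−pH) = 10^(−2.40) = 3.981e-03 M. For HA ⇌ H⁺ + A⁻, Ka = [H⁺][A⁻]/[HA] = [H⁺]² / ([HA]₀ − [H⁺]) = (3.981e-03)² / (0.032 − 3.981e-03) = 5.66e-04.

K_a = 5.66e-04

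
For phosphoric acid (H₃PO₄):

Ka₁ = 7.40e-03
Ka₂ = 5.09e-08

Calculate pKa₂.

pKa₂ = -log(Ka₂) = -log(5.09e-08) = 7.29.

pK_{a2} = 7.29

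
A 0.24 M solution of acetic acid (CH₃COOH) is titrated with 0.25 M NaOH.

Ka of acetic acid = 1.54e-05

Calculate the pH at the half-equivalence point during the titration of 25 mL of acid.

At half-equivalence [HA] = [A⁻], so Henderson-Hasselbalch gives pH = pKa = -log(1.54e-05) = 4.81.

pH = pKa = 4.81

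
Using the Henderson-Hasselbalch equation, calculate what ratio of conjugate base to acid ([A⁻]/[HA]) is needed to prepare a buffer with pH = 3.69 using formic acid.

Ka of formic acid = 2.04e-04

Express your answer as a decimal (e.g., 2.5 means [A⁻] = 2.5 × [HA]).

pKa = -log(2.04e-04) = 3.6904. pH = pKa + log([A⁻]/[HA]), so log([A⁻]/[HA]) = pH − pKa = 3.69 − 3.6904 = -0.0004. [A⁻]/[HA] = 10^(-0.0004) = 0.999

[A⁻]/[HA] = 0.999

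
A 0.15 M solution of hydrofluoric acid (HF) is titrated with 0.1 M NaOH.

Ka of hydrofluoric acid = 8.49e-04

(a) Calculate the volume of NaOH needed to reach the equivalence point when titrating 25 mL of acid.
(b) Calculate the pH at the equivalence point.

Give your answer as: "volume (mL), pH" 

moles acid = 0.15 × 25/1000 = 0.00375 mol; V_base = moles/0.1 × 1000 = 37.5 mL. At equivalence only the conjugate base is present: [A⁻] = 0.00375/0.062 = 6.0000e-02 M. Kb = Kw/Ka = 1.18e-11; [OH⁻] = √(Kb × [A⁻]) = 8.4066e-07; pOH = 6.08; pH = 14 - pOH = 7.92.

V = 37.5 mL, pH = 7.92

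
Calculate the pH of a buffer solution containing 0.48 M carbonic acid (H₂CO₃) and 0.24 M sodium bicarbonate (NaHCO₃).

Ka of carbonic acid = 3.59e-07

pKa = -log(3.59e-07) = 6.44. pH = pKa + log([A⁻]/[HA]) = 6.44 + log(0.24/0.48)

pH = 6.14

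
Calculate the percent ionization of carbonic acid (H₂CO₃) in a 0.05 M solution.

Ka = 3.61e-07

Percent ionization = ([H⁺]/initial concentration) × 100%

Using Ka equilibrium: x² + Ka×x - Ka×C = 0. Solving: [H⁺] = 1.3417e-04. Percent = (1.3417e-04/0.05) × 100

Percent ionization = 0.268%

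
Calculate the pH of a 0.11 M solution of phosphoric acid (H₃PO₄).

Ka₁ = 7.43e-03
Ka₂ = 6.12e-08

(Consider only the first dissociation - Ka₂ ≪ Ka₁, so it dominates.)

First dissociation dominates. From Ka₁ = [H⁺][HA⁻]/[H₂A], x² + Ka₁·x − Ka₁·C = 0 with C = 0.11 M and Ka₁ = 7.43e-03. Solving: [H⁺] = (−Ka₁ + √(Ka₁² + 4·Ka₁·C)) / 2 = 2.5114e-02 M. pH = -log(2.5114e-02) = 1.60.

pH = 1.60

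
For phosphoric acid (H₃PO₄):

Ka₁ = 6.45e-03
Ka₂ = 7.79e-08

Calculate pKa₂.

pKa₂ = -log(Ka₂) = -log(7.79e-08) = 7.11.

pK_{a2} = 7.11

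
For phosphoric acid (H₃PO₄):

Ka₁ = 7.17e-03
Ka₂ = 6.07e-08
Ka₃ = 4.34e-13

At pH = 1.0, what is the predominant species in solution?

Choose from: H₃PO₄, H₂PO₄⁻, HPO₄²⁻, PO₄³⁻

pKa₁ = 2.14, pKa₂ = 7.22, pKa₃ = 12.36. For a polyprotic acid the predominant species crosses at each pKa: below pKa_n the protonated form dominates, above it the deprotonated form does. At pH = 1.0, the predominant species is H₃PO₄.

H₃PO₄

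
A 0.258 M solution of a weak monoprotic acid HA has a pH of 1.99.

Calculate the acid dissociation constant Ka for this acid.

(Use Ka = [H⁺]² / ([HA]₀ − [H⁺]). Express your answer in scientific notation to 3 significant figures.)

[H⁺] = 10^(−pH) = 10^(−1.99) = 1.023e-02 M. For HA ⇌ H⁺ + A⁻, Ka = [H⁺][A⁻]/[HA] = [H⁺]² / ([HA]₀ − [H⁺]) = (1.023e-02)² / (0.258 − 1.023e-02) = 4.23e-04.

K_a = 4.23e-04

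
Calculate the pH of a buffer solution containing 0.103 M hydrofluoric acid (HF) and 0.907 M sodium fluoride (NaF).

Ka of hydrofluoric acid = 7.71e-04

pKa = -log(7.71e-04) = 3.11. pH = pKa + log([A⁻]/[HA]) = 3.11 + log(0.907/0.103)

pH = 4.06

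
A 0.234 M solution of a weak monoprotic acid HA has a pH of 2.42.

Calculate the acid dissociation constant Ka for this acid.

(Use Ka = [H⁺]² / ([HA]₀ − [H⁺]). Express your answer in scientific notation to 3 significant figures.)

[H⁺] = 10^(−pH) = 10^(−2.42) = 3.802e-03 M. For HA ⇌ H⁺ + A⁻, Ka = [H⁺][A⁻]/[HA] = [H⁺]² / ([HA]₀ − [H⁺]) = (3.802e-03)² / (0.234 − 3.802e-03) = 6.28e-05.

K_a = 6.28e-05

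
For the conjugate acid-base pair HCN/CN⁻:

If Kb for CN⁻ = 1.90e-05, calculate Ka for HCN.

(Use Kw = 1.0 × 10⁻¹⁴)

For a conjugate pair Ka × Kb = Kw, so Ka = Kw/Kb = 1.0 × 10⁻¹⁴ / 1.90e-05 = 5.26e-10.

K_a = 5.26e-10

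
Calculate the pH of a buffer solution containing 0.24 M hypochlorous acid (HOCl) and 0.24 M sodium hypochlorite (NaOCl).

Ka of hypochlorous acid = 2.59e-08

pKa = -log(2.59e-08) = 7.59. pH = pKa + log([A⁻]/[HA]) = 7.59 + log(0.24/0.24)

pH = 7.59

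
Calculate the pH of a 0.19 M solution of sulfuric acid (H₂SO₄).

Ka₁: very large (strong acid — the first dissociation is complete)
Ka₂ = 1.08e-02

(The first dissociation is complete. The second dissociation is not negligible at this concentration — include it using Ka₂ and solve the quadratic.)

First dissociation is complete: [H⁺]₀ = [HSO₄⁻]₀ = C = 0.19 M. Second dissociation HSO₄⁻ ⇌ H⁺ + SO₄²⁻: let x = [SO₄²⁻]. Ka₂ = (C + x)·x / (C − x) = 1.08e-02 → x² + (C + Ka₂)·x − Ka₂·C = 0 → x² + 0.20080·x − 2.052e-03 = 0. x = (−0.20080 + √(0.20080² + 4 × 2.052e-03)) / 2 = 9.7461e-03 M. [H⁺] = C + x = 0.19 + 9.7461e-03 = 1.9975e-01 M. pH = -log(1.9975e-01) = 0.70.

pH = 0.70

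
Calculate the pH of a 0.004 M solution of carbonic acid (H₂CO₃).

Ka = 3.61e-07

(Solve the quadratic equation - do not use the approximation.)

x² + Ka×x - Ka×C = 0. Using quadratic formula: [H⁺] = 3.7820e-05

pH = 4.42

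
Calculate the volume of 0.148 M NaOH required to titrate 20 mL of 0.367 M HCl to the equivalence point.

At equivalence: moles acid = moles base. moles HCl = 0.367 × 20/1000 = 0.00734 mol. V_base = moles / 0.148 × 1000 = 49.6 mL.

V_{base} = 49.6 mL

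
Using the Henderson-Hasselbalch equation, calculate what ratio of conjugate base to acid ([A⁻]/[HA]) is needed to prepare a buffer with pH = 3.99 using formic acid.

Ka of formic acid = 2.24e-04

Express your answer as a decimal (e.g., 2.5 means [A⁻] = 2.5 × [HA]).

pKa = -log(2.24e-04) = 3.6498. pH = pKa + log([A⁻]/[HA]), so log([A⁻]/[HA]) = pH − pKa = 3.99 − 3.6498 = 0.3402. [A⁻]/[HA] = 10^(0.3402) = 2.19

[A⁻]/[HA] = 2.19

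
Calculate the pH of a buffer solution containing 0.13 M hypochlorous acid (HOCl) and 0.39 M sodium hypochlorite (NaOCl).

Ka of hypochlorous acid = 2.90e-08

pKa = -log(2.90e-08) = 7.54. pH = pKa + log([A⁻]/[HA]) = 7.54 + log(0.39/0.13)

pH = 8.01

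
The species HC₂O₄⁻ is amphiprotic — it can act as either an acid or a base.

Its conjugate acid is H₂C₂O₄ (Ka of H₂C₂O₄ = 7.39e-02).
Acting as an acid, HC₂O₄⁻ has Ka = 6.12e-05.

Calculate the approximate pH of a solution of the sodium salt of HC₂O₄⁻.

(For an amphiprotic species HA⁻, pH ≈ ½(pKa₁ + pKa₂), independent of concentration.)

pKa₁ = -log(7.39e-02) = 1.13; pKa₂ = -log(6.12e-05) = 4.21. For an amphiprotic species, pH ≈ ½(pKa₁ + pKa₂) = ½(1.13 + 4.21) = 2.67.

pH = 2.67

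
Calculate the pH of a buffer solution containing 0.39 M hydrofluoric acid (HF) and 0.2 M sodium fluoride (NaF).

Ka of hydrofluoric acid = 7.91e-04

pKa = -log(7.91e-04) = 3.10. pH = pKa + log([A⁻]/[HA]) = 3.10 + log(0.2/0.39)

pH = 2.81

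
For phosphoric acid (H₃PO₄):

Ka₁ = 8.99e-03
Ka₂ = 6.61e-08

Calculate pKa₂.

pKa₂ = -log(Ka₂) = -log(6.61e-08) = 7.18.

pK_{a2} = 7.18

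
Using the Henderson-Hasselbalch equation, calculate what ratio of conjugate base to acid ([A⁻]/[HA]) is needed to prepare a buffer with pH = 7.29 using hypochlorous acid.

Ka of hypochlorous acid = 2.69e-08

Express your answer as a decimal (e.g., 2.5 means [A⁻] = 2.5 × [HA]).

pKa = -log(2.69e-08) = 7.5702. pH = pKa + log([A⁻]/[HA]), so log([A⁻]/[HA]) = pH − pKa = 7.29 − 7.5702 = -0.2802. [A⁻]/[HA] = 10^(-0.2802) = 0.525

[A⁻]/[HA] = 0.525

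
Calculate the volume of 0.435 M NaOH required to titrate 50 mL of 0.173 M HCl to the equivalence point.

At equivalence: moles acid = moles base. moles HCl = 0.173 × 50/1000 = 0.00865 mol. V_base = moles / 0.435 × 1000 = 19.9 mL.

V_{base} = 19.9 mL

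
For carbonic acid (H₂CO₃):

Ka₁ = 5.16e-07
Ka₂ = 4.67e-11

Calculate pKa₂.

pKa₂ = -log(Ka₂) = -log(4.67e-11) = 10.33.

pK_{a2} = 10.33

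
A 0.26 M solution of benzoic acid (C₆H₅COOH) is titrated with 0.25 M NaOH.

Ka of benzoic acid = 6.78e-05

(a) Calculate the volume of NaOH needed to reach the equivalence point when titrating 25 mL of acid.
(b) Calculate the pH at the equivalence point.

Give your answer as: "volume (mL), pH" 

moles acid = 0.26 × 25/1000 = 0.0065 mol; V_base = moles/0.25 × 1000 = 26.0 mL. At equivalence only the conjugate base is present: [A⁻] = 0.0065/0.051 = 1.2745e-01 M. Kb = Kw/Ka = 1.47e-10; [OH⁻] = √(Kb × [A⁻]) = 4.3357e-06; pOH = 5.36; pH = 14 - pOH = 8.64.

V = 26.0 mL, pH = 8.64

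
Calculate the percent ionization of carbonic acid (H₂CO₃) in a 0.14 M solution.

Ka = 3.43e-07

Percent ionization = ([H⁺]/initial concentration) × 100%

Using Ka equilibrium: x² + Ka×x - Ka×C = 0. Solving: [H⁺] = 2.1896e-04. Percent = (2.1896e-04/0.14) × 100

Percent ionization = 0.156%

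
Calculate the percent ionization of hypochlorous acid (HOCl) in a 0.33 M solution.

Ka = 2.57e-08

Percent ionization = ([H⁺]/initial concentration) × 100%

Using Ka equilibrium: x² + Ka×x - Ka×C = 0. Solving: [H⁺] = 9.2079e-05. Percent = (9.2079e-05/0.33) × 100

Percent ionization = 0.0279%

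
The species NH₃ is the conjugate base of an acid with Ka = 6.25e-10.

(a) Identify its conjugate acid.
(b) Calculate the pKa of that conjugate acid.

(a) The conjugate acid is formed by adding one H⁺ to NH₃, giving NH₄⁺. (b) pKa = -log(Ka) = -log(6.25e-10) = 9.20.

Conjugate acid: NH₄⁺; pK_a = 9.20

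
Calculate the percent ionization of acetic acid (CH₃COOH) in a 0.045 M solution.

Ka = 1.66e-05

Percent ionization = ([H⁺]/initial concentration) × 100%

Using Ka equilibrium: x² + Ka×x - Ka×C = 0. Solving: [H⁺] = 8.5603e-04. Percent = (8.5603e-04/0.045) × 100

Percent ionization = 1.9%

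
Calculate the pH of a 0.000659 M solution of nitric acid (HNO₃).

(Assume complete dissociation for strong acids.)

[H⁺] = 0.000659 M for strong acid. pH = -log[H⁺] = -log(0.000659)

pH = 3.18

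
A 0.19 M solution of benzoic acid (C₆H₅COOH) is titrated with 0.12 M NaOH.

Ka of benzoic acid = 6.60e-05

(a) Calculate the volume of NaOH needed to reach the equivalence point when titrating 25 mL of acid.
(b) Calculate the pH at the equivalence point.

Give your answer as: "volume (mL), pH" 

moles acid = 0.19 × 25/1000 = 0.00475 mol; V_base = moles/0.12 × 1000 = 39.6 mL. At equivalence only the conjugate base is present: [A⁻] = 0.00475/0.065 = 7.3548e-02 M. Kb = Kw/Ka = 1.52e-10; [OH⁻] = √(Kb × [A⁻]) = 3.3382e-06; pOH = 5.48; pH = 14 - pOH = 8.52.

V = 39.6 mL, pH = 8.52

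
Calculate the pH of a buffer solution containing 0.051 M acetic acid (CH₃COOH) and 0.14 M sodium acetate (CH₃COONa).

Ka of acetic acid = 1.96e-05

pKa = -log(1.96e-05) = 4.71. pH = pKa + log([A⁻]/[HA]) = 4.71 + log(0.14/0.051)

pH = 5.15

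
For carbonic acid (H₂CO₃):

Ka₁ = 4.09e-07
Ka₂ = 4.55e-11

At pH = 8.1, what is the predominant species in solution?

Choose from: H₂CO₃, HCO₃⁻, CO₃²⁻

pKa₁ = 6.39, pKa₂ = 10.34. For a polyprotic acid the predominant species crosses at each pKa: below pKa_n the protonated form dominates, above it the deprotonated form does. At pH = 8.1, the predominant species is HCO₃⁻.

HCO₃⁻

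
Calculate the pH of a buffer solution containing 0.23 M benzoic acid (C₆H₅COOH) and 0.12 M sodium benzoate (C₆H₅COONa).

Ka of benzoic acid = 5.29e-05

pKa = -log(5.29e-05) = 4.28. pH = pKa + log([A⁻]/[HA]) = 4.28 + log(0.12/0.23)

pH = 3.99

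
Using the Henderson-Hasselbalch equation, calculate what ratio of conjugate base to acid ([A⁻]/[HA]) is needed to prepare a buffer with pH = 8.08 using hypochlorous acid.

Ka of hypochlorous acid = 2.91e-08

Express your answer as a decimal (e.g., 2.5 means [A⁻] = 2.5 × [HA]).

pKa = -log(2.91e-08) = 7.5361. pH = pKa + log([A⁻]/[HA]), so log([A⁻]/[HA]) = pH − pKa = 8.08 − 7.5361 = 0.5439. [A⁻]/[HA] = 10^(0.5439) = 3.50

[A⁻]/[HA] = 3.50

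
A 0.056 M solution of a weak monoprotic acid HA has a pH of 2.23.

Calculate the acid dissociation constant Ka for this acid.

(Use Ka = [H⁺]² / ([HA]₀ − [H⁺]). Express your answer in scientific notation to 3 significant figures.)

[H⁺] = 10^(−pH) = 10^(−2.23) = 5.888e-03 M. For HA ⇌ H⁺ + A⁻, Ka = [H⁺][A⁻]/[HA] = [H⁺]² / ([HA]₀ − [H⁺]) = (5.888e-03)² / (0.056 − 5.888e-03) = 6.92e-04.

K_a = 6.92e-04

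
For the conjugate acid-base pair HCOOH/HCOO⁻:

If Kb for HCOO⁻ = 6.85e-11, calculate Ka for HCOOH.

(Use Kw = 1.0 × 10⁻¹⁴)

For a conjugate pair Ka × Kb = Kw, so Ka = Kw/Kb = 1.0 × 10⁻¹⁴ / 6.85e-11 = 1.46e-04.

K_a = 1.46e-04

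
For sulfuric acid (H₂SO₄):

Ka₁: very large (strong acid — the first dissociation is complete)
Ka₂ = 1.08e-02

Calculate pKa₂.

pKa₂ = -log(Ka₂) = -log(1.08e-02) = 1.97.

pK_{a2} = 1.97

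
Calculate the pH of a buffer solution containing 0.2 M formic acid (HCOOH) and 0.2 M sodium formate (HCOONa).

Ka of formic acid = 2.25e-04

pKa = -log(2.25e-04) = 3.65. pH = pKa + log([A⁻]/[HA]) = 3.65 + log(0.2/0.2)

pH = 3.65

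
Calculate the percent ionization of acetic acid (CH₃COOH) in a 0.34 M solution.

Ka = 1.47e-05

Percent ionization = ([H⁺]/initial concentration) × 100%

Using Ka equilibrium: x² + Ka×x - Ka×C = 0. Solving: [H⁺] = 2.2283e-03. Percent = (2.2283e-03/0.34) × 100

Percent ionization = 0.655%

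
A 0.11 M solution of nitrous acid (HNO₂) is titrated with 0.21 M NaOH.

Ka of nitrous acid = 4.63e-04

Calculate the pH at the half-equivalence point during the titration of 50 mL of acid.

At half-equivalence [HA] = [A⁻], so Henderson-Hasselbalch gives pH = pKa = -log(4.63e-04) = 3.33.

pH = pKa = 3.33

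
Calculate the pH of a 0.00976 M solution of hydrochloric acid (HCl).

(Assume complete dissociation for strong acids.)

[H⁺] = 0.00976 M for strong acid. pH = -log[H⁺] = -log(0.00976)

pH = 2.01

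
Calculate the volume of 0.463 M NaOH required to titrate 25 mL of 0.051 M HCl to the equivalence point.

At equivalence: moles acid = moles base. moles HCl = 0.051 × 25/1000 = 0.001275 mol. V_base = moles / 0.463 × 1000 = 2.8 mL.

V_{base} = 2.8 mL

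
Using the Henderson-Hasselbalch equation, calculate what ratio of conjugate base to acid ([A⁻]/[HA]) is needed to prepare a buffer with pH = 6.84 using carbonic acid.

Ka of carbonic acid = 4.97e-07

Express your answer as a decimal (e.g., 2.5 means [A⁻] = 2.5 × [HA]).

pKa = -log(4.97e-07) = 6.3036. pH = pKa + log([A⁻]/[HA]), so log([A⁻]/[HA]) = pH − pKa = 6.84 − 6.3036 = 0.5364. [A⁻]/[HA] = 10^(0.5364) = 3.44

[A⁻]/[HA] = 3.44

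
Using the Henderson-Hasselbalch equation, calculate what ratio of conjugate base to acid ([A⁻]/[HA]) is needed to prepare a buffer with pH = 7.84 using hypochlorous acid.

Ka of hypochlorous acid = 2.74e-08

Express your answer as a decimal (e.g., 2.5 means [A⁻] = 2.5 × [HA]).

pKa = -log(2.74e-08) = 7.5622. pH = pKa + log([A⁻]/[HA]), so log([A⁻]/[HA]) = pH − pKa = 7.84 − 7.5622 = 0.2778. [A⁻]/[HA] = 10^(0.2778) = 1.90

[A⁻]/[HA] = 1.90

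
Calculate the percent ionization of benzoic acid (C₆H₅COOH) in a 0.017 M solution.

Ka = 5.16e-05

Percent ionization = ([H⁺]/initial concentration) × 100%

Using Ka equilibrium: x² + Ka×x - Ka×C = 0. Solving: [H⁺] = 9.1114e-04. Percent = (9.1114e-04/0.017) × 100

Percent ionization = 5.36%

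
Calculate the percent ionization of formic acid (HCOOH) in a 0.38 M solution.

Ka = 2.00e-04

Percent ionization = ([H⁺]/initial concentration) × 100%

Using Ka equilibrium: x² + Ka×x - Ka×C = 0. Solving: [H⁺] = 8.6184e-03. Percent = (8.6184e-03/0.38) × 100

Percent ionization = 2.27%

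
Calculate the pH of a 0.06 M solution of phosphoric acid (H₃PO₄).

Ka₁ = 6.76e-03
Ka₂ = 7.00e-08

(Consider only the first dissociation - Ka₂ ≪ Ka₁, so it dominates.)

First dissociation dominates. From Ka₁ = [H⁺][HA⁻]/[H₂A], x² + Ka₁·x − Ka₁·C = 0 with C = 0.06 M and Ka₁ = 6.76e-03. Solving: [H⁺] = (−Ka₁ + √(Ka₁² + 4·Ka₁·C)) / 2 = 1.7041e-02 M. pH = -log(1.7041e-02) = 1.77.

pH = 1.77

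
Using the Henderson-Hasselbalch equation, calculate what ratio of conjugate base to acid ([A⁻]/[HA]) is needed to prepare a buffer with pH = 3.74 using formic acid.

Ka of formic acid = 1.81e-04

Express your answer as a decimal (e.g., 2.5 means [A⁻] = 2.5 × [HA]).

pKa = -log(1.81e-04) = 3.7423. pH = pKa + log([A⁻]/[HA]), so log([A⁻]/[HA]) = pH − pKa = 3.74 − 3.7423 = -0.0023. [A⁻]/[HA] = 10^(-0.0023) = 0.995

[A⁻]/[HA] = 0.995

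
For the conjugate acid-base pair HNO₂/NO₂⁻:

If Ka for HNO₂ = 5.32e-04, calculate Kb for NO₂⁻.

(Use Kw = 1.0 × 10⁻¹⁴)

For a conjugate pair Ka × Kb = Kw, so Kb = Kw/Ka = 1.0 × 10⁻¹⁴ / 5.32e-04 = 1.88e-11.

K_b = 1.88e-11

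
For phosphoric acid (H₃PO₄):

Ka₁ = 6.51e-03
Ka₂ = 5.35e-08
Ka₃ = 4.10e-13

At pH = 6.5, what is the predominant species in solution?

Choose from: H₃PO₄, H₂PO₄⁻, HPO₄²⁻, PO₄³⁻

pKa₁ = 2.19, pKa₂ = 7.27, pKa₃ = 12.39. For a polyprotic acid the predominant species crosses at each pKa: below pKa_n the protonated form dominates, above it the deprotonated form does. At pH = 6.5, the predominant species is H₂PO₄⁻.

H₂PO₄⁻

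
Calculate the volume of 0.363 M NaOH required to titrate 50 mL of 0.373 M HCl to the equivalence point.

At equivalence: moles acid = moles base. moles HCl = 0.373 × 50/1000 = 0.01865 mol. V_base = moles / 0.363 × 1000 = 51.4 mL.

V_{base} = 51.4 mL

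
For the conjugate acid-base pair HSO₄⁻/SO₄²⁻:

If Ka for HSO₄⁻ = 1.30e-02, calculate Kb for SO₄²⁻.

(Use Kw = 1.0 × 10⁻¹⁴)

For a conjugate pair Ka × Kb = Kw, so Kb = Kw/Ka = 1.0 × 10⁻¹⁴ / 1.30e-02 = 7.69e-13.

K_b = 7.69e-13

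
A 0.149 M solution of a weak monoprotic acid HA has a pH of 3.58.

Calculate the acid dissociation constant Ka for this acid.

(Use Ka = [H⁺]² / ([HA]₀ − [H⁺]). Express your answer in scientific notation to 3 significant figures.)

[H⁺] = 10^(−pH) = 10^(−3.58) = 2.630e-04 M. For HA ⇌ H⁺ + A⁻, Ka = [H⁺][A⁻]/[HA] = [H⁺]² / ([HA]₀ − [H⁺]) = (2.630e-04)² / (0.149 − 2.630e-04) = 4.65e-07.

K_a = 4.65e-07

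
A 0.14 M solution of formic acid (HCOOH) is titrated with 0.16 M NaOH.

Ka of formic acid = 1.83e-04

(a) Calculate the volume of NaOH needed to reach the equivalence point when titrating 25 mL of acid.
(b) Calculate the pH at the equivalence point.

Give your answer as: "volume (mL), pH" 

moles acid = 0.14 × 25/1000 = 0.0035 mol; V_base = moles/0.16 × 1000 = 21.9 mL. At equivalence only the conjugate base is present: [A⁻] = 0.0035/0.047 = 7.4667e-02 M. Kb = Kw/Ka = 5.46e-11; [OH⁻] = √(Kb × [A⁻]) = 2.0199e-06; pOH = 5.69; pH = 14 - pOH = 8.31.

V = 21.9 mL, pH = 8.31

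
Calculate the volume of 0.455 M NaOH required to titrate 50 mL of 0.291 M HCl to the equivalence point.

At equivalence: moles acid = moles base. moles HCl = 0.291 × 50/1000 = 0.01455 mol. V_base = moles / 0.455 × 1000 = 32.0 mL.

V_{base} = 32.0 mL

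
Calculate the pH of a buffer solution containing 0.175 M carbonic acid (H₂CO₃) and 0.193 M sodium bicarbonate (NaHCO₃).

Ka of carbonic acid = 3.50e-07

pKa = -log(3.50e-07) = 6.46. pH = pKa + log([A⁻]/[HA]) = 6.46 + log(0.193/0.175)

pH = 6.50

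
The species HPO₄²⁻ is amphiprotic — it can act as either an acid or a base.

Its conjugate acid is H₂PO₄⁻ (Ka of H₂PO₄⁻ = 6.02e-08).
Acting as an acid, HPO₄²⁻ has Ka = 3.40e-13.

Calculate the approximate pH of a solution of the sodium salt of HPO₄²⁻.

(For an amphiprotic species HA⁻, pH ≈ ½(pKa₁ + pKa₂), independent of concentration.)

pKa₁ = -log(6.02e-08) = 7.22; pKa₂ = -log(3.40e-13) = 12.47. For an amphiprotic species, pH ≈ ½(pKa₁ + pKa₂) = ½(7.22 + 12.47) = 9.84.

pH = 9.84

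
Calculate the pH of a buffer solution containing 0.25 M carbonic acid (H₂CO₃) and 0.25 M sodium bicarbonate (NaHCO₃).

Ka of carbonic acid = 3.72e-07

pKa = -log(3.72e-07) = 6.43. pH = pKa + log([A⁻]/[HA]) = 6.43 + log(0.25/0.25)

pH = 6.43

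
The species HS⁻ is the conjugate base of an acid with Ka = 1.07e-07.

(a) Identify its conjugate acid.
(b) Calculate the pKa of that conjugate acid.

(a) The conjugate acid is formed by adding one H⁺ to HS⁻, giving H₂S. (b) pKa = -log(Ka) = -log(1.07e-07) = 6.97.

Conjugate acid: H₂S; pK_a = 6.97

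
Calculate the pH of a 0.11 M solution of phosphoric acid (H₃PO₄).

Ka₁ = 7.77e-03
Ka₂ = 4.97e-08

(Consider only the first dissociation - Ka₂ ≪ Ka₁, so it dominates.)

First dissociation dominates. From Ka₁ = [H⁺][HA⁻]/[H₂A], x² + Ka₁·x − Ka₁·C = 0 with C = 0.11 M and Ka₁ = 7.77e-03. Solving: [H⁺] = (−Ka₁ + √(Ka₁² + 4·Ka₁·C)) / 2 = 2.5607e-02 M. pH = -log(2.5607e-02) = 1.59.

pH = 1.59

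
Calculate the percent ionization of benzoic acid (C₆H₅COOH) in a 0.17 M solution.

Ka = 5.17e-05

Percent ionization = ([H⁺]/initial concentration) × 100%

Using Ka equilibrium: x² + Ka×x - Ka×C = 0. Solving: [H⁺] = 2.9389e-03. Percent = (2.9389e-03/0.17) × 100

Percent ionization = 1.73%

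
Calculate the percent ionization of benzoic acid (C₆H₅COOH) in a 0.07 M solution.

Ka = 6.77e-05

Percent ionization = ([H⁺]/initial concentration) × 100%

Using Ka equilibrium: x² + Ka×x - Ka×C = 0. Solving: [H⁺] = 2.1433e-03. Percent = (2.1433e-03/0.07) × 100

Percent ionization = 3.06%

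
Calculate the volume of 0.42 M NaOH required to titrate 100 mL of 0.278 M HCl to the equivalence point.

At equivalence: moles acid = moles base. moles HCl = 0.278 × 100/1000 = 0.0278 mol. V_base = moles / 0.42 × 1000 = 66.2 mL.

V_{base} = 66.2 mL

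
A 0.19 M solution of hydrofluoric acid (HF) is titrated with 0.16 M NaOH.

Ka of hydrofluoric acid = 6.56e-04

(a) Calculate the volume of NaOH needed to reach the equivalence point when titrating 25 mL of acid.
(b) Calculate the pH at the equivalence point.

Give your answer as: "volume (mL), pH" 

moles acid = 0.19 × 25/1000 = 0.00475 mol; V_base = moles/0.16 × 1000 = 29.7 mL. At equivalence only the conjugate base is present: [A⁻] = 0.00475/0.055 = 8.6857e-02 M. Kb = Kw/Ka = 1.52e-11; [OH⁻] = √(Kb × [A⁻]) = 1.1507e-06; pOH = 5.94; pH = 14 - pOH = 8.06.

V = 29.7 mL, pH = 8.06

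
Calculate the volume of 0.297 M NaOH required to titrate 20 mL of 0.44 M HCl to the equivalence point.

At equivalence: moles acid = moles base. moles HCl = 0.44 × 20/1000 = 0.0088 mol. V_base = moles / 0.297 × 1000 = 29.6 mL.

V_{base} = 29.6 mL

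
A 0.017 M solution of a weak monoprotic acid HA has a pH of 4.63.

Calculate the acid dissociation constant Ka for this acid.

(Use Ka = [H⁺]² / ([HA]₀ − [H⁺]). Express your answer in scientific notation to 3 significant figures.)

[H⁺] = 10^(−pH) = 10^(−4.63) = 2.344e-05 M. For HA ⇌ H⁺ + A⁻, Ka = [H⁺][A⁻]/[HA] = [H⁺]² / ([HA]₀ − [H⁺]) = (2.344e-05)² / (0.017 − 2.344e-05) = 3.24e-08.

K_a = 3.24e-08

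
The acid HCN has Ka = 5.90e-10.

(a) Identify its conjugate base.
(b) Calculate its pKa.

(a) The conjugate base is formed by removing one H⁺ from HCN, giving CN⁻. (b) pKa = -log(Ka) = -log(5.90e-10) = 9.23.

Conjugate base: CN⁻; pK_a = 9.23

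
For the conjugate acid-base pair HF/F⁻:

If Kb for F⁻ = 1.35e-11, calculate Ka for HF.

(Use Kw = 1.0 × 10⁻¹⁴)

For a conjugate pair Ka × Kb = Kw, so Ka = Kw/Kb = 1.0 × 10⁻¹⁴ / 1.35e-11 = 7.41e-04.

K_a = 7.41e-04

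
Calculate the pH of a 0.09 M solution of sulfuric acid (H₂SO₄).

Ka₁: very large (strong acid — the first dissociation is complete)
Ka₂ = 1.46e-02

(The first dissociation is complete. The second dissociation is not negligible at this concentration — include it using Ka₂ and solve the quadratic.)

First dissociation is complete: [H⁺]₀ = [HSO₄⁻]₀ = C = 0.09 M. Second dissociation HSO₄⁻ ⇌ H⁺ + SO₄²⁻: let x = [SO₄²⁻]. Ka₂ = (C + x)·x / (C − x) = 1.46e-02 → x² + (C + Ka₂)·x − Ka₂·C = 0 → x² + 0.10460·x − 1.314e-03 = 0. x = (−0.10460 + √(0.10460² + 4 × 1.314e-03)) / 2 = 1.1334e-02 M. [H⁺] = C + x = 0.09 + 1.1334e-02 = 1.0133e-01 M. pH = -log(1.0133e-01) = 0.99.

pH = 0.99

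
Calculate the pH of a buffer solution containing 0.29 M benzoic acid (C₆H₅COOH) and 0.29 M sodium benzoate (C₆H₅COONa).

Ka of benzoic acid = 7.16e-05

pKa = -log(7.16e-05) = 4.15. pH = pKa + log([A⁻]/[HA]) = 4.15 + log(0.29/0.29)

pH = 4.15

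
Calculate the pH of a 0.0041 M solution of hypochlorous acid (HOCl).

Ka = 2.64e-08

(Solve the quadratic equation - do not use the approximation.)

x² + Ka×x - Ka×C = 0. Using quadratic formula: [H⁺] = 1.0391e-05

pH = 4.98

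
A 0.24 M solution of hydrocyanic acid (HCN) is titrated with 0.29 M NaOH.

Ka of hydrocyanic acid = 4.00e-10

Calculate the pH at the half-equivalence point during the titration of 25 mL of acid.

At half-equivalence [HA] = [A⁻], so Henderson-Hasselbalch gives pH = pKa = -log(4.00e-10) = 9.40.

pH = pKa = 9.40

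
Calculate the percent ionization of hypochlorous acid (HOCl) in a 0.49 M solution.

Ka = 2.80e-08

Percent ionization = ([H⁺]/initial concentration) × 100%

Using Ka equilibrium: x² + Ka×x - Ka×C = 0. Solving: [H⁺] = 1.1712e-04. Percent = (1.1712e-04/0.49) × 100

Percent ionization = 0.0239%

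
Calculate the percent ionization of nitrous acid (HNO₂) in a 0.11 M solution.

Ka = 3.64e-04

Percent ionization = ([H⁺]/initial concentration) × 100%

Using Ka equilibrium: x² + Ka×x - Ka×C = 0. Solving: [H⁺] = 6.1483e-03. Percent = (6.1483e-03/0.11) × 100

Percent ionization = 5.59%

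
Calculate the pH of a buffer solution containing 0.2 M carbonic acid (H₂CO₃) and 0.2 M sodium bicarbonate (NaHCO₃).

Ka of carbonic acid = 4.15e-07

pKa = -log(4.15e-07) = 6.38. pH = pKa + log([A⁻]/[HA]) = 6.38 + log(0.2/0.2)

pH = 6.38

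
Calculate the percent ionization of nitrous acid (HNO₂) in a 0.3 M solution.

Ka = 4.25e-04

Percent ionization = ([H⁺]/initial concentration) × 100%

Using Ka equilibrium: x² + Ka×x - Ka×C = 0. Solving: [H⁺] = 1.1081e-02. Percent = (1.1081e-02/0.3) × 100

Percent ionization = 3.69%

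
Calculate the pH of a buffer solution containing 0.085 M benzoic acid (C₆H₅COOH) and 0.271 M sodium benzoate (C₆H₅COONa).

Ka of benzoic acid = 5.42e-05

pKa = -log(5.42e-05) = 4.27. pH = pKa + log([A⁻]/[HA]) = 4.27 + log(0.271/0.085)

pH = 4.77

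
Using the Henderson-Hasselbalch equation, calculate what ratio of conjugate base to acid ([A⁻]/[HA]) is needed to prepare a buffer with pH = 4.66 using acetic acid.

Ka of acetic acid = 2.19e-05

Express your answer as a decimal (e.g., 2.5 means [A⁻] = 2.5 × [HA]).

pKa = -log(2.19e-05) = 4.6596. pH = pKa + log([A⁻]/[HA]), so log([A⁻]/[HA]) = pH − pKa = 4.66 − 4.6596 = 0.0004. [A⁻]/[HA] = 10^(0.0004) = 1.00

[A⁻]/[HA] = 1.00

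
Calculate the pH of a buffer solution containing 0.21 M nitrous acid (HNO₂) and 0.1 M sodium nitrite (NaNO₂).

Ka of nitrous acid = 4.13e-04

pKa = -log(4.13e-04) = 3.38. pH = pKa + log([A⁻]/[HA]) = 3.38 + log(0.1/0.21)

pH = 3.06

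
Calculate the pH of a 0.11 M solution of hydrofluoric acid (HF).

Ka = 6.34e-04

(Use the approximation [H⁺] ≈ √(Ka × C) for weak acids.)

[H⁺] = √(Ka × C) = √(6.34e-04 × 0.11) = 8.3510e-03. pH = -log(8.3510e-03)

pH = 2.08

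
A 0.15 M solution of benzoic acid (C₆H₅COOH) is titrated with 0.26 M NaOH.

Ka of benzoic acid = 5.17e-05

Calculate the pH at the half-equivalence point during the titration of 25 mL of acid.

At half-equivalence [HA] = [A⁻], so Henderson-Hasselbalch gives pH = pKa = -log(5.17e-05) = 4.29.

pH = pKa = 4.29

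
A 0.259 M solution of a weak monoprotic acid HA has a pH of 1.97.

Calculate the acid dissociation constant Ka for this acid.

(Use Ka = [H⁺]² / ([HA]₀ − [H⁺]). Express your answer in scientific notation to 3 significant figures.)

[H⁺] = 10^(−pH) = 10^(−1.97) = 1.072e-02 M. For HA ⇌ H⁺ + A⁻, Ka = [H⁺][A⁻]/[HA] = [H⁺]² / ([HA]₀ − [H⁺]) = (1.072e-02)² / (0.259 − 1.072e-02) = 4.62e-04.

K_a = 4.62e-04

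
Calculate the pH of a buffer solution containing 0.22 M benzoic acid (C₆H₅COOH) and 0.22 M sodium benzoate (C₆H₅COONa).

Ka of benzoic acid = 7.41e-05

pKa = -log(7.41e-05) = 4.13. pH = pKa + log([A⁻]/[HA]) = 4.13 + log(0.22/0.22)

pH = 4.13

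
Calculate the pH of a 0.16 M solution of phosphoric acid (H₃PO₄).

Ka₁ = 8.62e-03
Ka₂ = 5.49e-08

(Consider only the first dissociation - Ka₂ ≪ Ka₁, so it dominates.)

First dissociation dominates. From Ka₁ = [H⁺][HA⁻]/[H₂A], x² + Ka₁·x − Ka₁·C = 0 with C = 0.16 M and Ka₁ = 8.62e-03. Solving: [H⁺] = (−Ka₁ + √(Ka₁² + 4·Ka₁·C)) / 2 = 3.3077e-02 M. pH = -log(3.3077e-02) = 1.48.

pH = 1.48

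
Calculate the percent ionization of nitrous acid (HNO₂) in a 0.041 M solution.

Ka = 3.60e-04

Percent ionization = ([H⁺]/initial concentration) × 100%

Using Ka equilibrium: x² + Ka×x - Ka×C = 0. Solving: [H⁺] = 3.6661e-03. Percent = (3.6661e-03/0.041) × 100

Percent ionization = 8.94%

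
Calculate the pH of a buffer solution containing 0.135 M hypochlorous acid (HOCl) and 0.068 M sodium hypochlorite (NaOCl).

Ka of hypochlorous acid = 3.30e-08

pKa = -log(3.30e-08) = 7.48. pH = pKa + log([A⁻]/[HA]) = 7.48 + log(0.068/0.135)

pH = 7.18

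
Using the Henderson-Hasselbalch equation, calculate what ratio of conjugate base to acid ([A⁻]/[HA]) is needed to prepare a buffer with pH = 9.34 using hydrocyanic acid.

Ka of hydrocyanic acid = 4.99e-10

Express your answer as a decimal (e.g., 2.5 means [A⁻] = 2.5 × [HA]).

pKa = -log(4.99e-10) = 9.3019. pH = pKa + log([A⁻]/[HA]), so log([A⁻]/[HA]) = pH − pKa = 9.34 − 9.3019 = 0.0381. [A⁻]/[HA] = 10^(0.0381) = 1.09

[A⁻]/[HA] = 1.09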